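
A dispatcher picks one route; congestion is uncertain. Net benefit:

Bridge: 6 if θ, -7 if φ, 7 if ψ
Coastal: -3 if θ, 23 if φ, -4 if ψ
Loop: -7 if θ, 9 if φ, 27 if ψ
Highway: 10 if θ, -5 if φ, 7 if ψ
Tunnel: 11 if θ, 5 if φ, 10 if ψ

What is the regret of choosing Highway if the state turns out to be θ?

1

Best payoff under θ is 11.
Regret = 11 − 10 = 1.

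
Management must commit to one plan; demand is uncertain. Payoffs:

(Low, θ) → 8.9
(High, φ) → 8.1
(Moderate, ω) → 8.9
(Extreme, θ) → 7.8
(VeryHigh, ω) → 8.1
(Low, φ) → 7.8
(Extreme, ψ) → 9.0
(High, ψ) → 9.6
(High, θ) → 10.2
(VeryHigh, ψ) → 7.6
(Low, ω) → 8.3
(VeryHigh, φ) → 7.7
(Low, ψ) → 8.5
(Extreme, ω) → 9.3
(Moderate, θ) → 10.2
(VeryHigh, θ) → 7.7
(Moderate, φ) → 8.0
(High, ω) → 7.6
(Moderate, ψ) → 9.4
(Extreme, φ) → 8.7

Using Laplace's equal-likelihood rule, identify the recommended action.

Moderate

Row averages: Low=8.375, Moderate=9.125, High=8.875, VeryHigh=7.775, Extreme=8.7
Highest average = 9.125 → Moderate.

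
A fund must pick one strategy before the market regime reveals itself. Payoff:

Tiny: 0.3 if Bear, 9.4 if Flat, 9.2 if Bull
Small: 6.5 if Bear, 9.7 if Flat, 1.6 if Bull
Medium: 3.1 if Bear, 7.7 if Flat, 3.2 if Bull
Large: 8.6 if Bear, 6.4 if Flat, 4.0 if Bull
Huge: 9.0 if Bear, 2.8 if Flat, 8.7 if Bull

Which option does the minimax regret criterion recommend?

Column bests: Bear=9.0, Flat=9.7, Bull=9.2.
Tiny regrets: 8.7, 0.3, 0.0 → max 8.7
Small regrets: 2.5, 0.0, 7.6 → max 7.6
Medium regrets: 5.9, 2.0, 6.0 → max 6.0
Large regrets: 0.4, 3.3, 5.2 → max 5.2
Huge regrets: 0.0, 6.9, 0.5 → max 6.9
Smallest max regret = 5.2 → Large.

Large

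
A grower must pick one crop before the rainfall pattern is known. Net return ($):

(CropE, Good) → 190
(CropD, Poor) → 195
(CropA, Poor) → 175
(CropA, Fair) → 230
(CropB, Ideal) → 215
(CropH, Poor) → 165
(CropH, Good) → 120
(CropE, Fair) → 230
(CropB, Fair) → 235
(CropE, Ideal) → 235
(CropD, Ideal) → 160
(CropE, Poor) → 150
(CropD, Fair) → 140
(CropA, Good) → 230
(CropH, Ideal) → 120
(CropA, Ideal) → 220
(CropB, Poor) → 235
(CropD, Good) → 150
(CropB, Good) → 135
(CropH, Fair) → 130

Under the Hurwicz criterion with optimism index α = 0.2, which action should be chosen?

CropA

CropA: 0.2·230 + 0.8·175 = 186
CropD: 0.2·195 + 0.8·140 = 151
CropH: 0.2·165 + 0.8·120 = 129
CropB: 0.2·235 + 0.8·135 = 155
CropE: 0.2·235 + 0.8·150 = 167
Highest Hurwicz score = 186 → CropA.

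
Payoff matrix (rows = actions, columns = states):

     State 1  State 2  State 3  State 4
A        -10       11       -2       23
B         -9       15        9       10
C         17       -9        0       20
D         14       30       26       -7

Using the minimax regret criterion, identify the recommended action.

Column bests: State 1=17, State 2=30, State 3=26, State 4=23.
A regrets: 27, 19, 28, 0 → max 28
B regrets: 26, 15, 17, 13 → max 26
C regrets: 0, 39, 26, 3 → max 39
D regrets: 3, 0, 0, 30 → max 30
Smallest max regret = 26 → B.

B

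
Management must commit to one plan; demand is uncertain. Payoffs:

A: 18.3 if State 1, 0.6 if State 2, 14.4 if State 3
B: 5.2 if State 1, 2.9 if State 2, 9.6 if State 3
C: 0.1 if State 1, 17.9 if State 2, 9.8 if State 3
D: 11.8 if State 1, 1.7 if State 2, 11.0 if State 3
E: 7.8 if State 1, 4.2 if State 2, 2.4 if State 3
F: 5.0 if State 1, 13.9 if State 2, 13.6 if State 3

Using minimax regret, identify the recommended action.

F

Column bests: State 1=18.3, State 2=17.9, State 3=14.4.
A regrets: 0.0, 17.3, 0.0 → max 17.3
B regrets: 13.1, 15.0, 4.8 → max 15.0
C regrets: 18.2, 0.0, 4.6 → max 18.2
D regrets: 6.5, 16.2, 3.4 → max 16.2
E regrets: 10.5, 13.7, 12.0 → max 13.7
F regrets: 13.3, 4.0, 0.8 → max 13.3
Smallest max regret = 13.3 → F.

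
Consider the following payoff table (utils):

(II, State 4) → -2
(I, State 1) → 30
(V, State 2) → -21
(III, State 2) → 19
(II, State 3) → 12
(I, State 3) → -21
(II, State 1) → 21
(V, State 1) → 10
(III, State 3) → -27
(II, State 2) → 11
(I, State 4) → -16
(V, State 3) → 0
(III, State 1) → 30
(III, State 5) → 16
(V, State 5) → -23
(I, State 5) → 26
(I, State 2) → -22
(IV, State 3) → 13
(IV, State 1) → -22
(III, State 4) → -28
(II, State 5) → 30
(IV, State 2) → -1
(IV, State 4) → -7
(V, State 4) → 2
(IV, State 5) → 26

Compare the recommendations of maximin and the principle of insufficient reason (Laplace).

Row minima: I=-22, II=-2, III=-28, IV=-22, V=-23
Best worst-case = -2 → II.
Row averages: I=-0.6, II=14.4, III=2, IV=1.8, V=-6.4
Highest average = 14.4 → II.

maximin → II; laplace → II (agree)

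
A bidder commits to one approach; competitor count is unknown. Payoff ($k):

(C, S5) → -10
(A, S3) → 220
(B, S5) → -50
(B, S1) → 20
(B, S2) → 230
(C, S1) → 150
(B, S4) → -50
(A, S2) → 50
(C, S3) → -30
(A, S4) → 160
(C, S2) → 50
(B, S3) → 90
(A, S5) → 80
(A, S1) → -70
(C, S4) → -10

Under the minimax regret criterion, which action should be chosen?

Column bests: S1=150, S2=230, S3=220, S4=160, S5=80.
A regrets: 220, 180, 0, 0, 0 → max 220
B regrets: 130, 0, 130, 210, 130 → max 210
C regrets: 0, 180, 250, 170, 90 → max 250
Smallest max regret = 210 → B.

B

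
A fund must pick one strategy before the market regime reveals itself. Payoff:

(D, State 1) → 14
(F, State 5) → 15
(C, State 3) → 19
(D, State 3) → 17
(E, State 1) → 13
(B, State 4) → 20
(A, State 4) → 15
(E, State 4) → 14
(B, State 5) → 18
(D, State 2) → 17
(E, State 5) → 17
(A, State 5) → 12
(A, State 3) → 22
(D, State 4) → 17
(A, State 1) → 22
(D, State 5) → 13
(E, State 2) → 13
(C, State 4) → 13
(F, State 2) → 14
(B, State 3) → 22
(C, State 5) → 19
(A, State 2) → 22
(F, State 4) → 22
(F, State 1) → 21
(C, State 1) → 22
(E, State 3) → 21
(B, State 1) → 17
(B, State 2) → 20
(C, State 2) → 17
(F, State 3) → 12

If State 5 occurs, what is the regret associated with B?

1

Best payoff under State 5 is 19.
Regret = 19 − 18 = 1.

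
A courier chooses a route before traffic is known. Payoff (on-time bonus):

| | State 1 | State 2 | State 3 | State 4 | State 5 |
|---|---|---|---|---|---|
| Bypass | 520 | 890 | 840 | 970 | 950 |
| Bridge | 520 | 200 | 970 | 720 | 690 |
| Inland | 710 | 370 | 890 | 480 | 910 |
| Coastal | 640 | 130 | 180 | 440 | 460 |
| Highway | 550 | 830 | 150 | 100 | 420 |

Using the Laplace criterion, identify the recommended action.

Row averages: Bypass=834, Bridge=620, Inland=672, Coastal=370, Highway=410
Highest average = 834 → Bypass.

Bypass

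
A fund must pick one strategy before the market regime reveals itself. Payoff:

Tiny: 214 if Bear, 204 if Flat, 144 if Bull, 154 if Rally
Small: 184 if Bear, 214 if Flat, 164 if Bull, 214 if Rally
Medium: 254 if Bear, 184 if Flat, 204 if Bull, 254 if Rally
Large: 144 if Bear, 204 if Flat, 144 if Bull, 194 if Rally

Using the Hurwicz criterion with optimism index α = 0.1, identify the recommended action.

Medium

Tiny: 0.1·214 + 0.9·144 = 151
Small: 0.1·214 + 0.9·164 = 169
Medium: 0.1·254 + 0.9·184 = 191
Large: 0.1·204 + 0.9·144 = 150
Highest Hurwicz score = 191 → Medium.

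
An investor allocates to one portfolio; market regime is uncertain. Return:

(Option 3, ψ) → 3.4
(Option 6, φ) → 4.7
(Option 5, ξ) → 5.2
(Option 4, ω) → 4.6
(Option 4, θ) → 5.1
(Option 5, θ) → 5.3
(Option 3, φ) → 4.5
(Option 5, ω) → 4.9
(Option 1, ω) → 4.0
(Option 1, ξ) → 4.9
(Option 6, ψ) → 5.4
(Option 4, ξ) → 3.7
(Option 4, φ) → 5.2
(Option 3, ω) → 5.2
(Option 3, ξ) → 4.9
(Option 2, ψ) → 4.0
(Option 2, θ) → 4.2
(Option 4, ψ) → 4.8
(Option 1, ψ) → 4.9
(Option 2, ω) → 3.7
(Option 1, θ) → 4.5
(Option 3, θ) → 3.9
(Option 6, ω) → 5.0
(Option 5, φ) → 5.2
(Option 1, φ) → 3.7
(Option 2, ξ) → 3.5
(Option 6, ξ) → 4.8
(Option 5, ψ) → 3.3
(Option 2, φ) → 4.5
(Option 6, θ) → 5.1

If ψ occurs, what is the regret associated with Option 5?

Best payoff under ψ is 5.4.
Regret = 5.4 − 3.3 = 2.1.

2.1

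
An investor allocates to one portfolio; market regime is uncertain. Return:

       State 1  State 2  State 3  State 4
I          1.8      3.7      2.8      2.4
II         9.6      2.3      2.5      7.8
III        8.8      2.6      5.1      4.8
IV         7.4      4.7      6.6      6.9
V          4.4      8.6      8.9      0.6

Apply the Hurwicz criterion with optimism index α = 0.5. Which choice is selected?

IV

I: 0.5·3.7 + 0.5·1.8 = 2.75
II: 0.5·9.6 + 0.5·2.3 = 5.95
III: 0.5·8.8 + 0.5·2.6 = 5.7
IV: 0.5·7.4 + 0.5·4.7 = 6.05
V: 0.5·8.9 + 0.5·0.6 = 4.75
Highest Hurwicz score = 6.05 → IV.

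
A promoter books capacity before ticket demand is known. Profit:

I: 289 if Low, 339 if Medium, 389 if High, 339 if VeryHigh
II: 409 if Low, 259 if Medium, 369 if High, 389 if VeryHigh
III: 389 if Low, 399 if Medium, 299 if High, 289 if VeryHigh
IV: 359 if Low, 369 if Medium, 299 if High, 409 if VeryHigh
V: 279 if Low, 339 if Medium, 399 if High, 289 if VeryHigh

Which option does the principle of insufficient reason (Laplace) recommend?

IV

Row averages: I=339, II=356.5, III=344, IV=359, V=326.5
Highest average = 359 → IV.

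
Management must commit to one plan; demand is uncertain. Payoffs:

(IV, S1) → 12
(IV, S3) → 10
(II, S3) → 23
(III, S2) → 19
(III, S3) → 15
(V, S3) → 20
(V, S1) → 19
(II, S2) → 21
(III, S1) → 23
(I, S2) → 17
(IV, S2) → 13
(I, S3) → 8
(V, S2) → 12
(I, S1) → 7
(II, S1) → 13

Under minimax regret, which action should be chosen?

III

Column bests: S1=23, S2=21, S3=23.
I regrets: 16, 4, 15 → max 16
II regrets: 10, 0, 0 → max 10
III regrets: 0, 2, 8 → max 8
IV regrets: 11, 8, 13 → max 13
V regrets: 4, 9, 3 → max 9
Smallest max regret = 8 → III.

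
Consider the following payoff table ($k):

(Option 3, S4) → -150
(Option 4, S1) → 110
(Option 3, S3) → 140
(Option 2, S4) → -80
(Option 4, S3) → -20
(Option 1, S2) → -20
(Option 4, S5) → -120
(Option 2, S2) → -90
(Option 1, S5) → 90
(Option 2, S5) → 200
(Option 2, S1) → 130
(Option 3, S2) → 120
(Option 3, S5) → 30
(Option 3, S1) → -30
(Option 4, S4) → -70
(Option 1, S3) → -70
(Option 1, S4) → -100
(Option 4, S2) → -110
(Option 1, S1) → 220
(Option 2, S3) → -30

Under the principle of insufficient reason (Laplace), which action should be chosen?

Option 2

Row averages: Option 1=24, Option 2=26, Option 3=22, Option 4=-42
Highest average = 26 → Option 2.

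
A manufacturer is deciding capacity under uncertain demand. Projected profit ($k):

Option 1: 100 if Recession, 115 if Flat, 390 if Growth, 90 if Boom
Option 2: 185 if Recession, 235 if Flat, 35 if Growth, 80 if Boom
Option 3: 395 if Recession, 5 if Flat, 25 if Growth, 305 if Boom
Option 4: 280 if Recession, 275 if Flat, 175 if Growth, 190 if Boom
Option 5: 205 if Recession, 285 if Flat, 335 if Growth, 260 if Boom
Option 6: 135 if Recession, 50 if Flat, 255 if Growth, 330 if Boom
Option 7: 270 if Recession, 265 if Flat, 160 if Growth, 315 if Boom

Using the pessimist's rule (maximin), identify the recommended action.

Row minima: Option 1=90, Option 2=35, Option 3=5, Option 4=175, Option 5=205, Option 6=50, Option 7=160
Best worst-case = 205 → Option 5.

Option 5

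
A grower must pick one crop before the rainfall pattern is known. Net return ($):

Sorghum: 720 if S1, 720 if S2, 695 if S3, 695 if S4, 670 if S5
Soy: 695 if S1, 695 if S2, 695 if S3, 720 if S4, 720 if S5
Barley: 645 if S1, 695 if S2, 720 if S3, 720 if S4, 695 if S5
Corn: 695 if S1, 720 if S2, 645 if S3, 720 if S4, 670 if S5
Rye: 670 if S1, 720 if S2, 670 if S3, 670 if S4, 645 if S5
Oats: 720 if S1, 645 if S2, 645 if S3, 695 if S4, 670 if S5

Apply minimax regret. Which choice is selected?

Soy

Column bests: S1=720, S2=720, S3=720, S4=720, S5=720.
Sorghum regrets: 0, 0, 25, 25, 50 → max 50
Soy regrets: 25, 25, 25, 0, 0 → max 25
Barley regrets: 75, 25, 0, 0, 25 → max 75
Corn regrets: 25, 0, 75, 0, 50 → max 75
Rye regrets: 50, 0, 50, 50, 75 → max 75
Oats regrets: 0, 75, 75, 25, 50 → max 75
Smallest max regret = 25 → Soy.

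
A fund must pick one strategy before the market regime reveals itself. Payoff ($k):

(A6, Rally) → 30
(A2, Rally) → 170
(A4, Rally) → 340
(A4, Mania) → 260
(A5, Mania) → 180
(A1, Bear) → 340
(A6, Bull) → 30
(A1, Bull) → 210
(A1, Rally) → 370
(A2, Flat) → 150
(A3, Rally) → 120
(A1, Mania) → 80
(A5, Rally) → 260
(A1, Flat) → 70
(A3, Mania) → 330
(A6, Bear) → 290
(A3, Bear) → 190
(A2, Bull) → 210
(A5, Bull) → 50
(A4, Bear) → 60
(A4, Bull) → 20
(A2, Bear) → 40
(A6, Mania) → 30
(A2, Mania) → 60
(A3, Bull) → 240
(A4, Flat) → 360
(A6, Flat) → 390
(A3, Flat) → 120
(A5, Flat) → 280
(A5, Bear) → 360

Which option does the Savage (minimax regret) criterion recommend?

Column bests: Bear=360, Flat=390, Bull=240, Rally=370, Mania=330.
A1 regrets: 20, 320, 30, 0, 250 → max 320
A2 regrets: 320, 240, 30, 200, 270 → max 320
A3 regrets: 170, 270, 0, 250, 0 → max 270
A4 regrets: 300, 30, 220, 30, 70 → max 300
A5 regrets: 0, 110, 190, 110, 150 → max 190
A6 regrets: 70, 0, 210, 340, 300 → max 340
Smallest max regret = 190 → A5.

A5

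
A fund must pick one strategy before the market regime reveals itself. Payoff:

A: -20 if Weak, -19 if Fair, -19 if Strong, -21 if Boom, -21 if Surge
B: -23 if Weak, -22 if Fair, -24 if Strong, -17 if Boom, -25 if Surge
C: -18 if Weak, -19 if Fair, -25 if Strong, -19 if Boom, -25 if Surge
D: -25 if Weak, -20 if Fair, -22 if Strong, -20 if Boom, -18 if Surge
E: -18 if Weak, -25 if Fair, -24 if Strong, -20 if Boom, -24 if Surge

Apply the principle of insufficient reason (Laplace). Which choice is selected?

Row averages: A=-20, B=-22.2, C=-21.2, D=-21, E=-22.2
Highest average = -20 → A.

A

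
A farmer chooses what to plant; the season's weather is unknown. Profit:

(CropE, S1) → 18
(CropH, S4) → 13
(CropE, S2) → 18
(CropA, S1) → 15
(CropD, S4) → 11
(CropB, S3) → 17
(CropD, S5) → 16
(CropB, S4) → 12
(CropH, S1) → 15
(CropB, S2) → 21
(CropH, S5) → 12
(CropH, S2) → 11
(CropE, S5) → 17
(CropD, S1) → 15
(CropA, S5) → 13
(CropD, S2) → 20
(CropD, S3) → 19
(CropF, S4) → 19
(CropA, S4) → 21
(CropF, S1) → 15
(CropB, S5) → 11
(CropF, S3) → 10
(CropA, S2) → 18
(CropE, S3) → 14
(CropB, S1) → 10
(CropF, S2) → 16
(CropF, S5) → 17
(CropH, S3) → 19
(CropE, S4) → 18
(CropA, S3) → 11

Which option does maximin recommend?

Row minima: CropD=11, CropF=10, CropE=14, CropA=11, CropH=11, CropB=10
Best worst-case = 14 → CropE.

CropE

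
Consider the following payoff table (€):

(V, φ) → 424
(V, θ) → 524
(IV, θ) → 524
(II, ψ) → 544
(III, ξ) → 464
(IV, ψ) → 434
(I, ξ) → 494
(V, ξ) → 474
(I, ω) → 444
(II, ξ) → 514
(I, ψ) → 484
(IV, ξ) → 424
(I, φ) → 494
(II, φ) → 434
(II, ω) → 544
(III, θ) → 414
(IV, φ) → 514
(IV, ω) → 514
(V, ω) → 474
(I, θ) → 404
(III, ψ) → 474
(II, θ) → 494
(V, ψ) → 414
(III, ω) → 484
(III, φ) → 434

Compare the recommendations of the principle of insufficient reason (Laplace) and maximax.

Row averages: I=464, II=506, III=454, IV=482, V=462
Highest average = 506 → II.
Row maxima: I=494, II=544, III=484, IV=524, V=524
Best best-case = 544 → II.

laplace → II; maximax → II (agree)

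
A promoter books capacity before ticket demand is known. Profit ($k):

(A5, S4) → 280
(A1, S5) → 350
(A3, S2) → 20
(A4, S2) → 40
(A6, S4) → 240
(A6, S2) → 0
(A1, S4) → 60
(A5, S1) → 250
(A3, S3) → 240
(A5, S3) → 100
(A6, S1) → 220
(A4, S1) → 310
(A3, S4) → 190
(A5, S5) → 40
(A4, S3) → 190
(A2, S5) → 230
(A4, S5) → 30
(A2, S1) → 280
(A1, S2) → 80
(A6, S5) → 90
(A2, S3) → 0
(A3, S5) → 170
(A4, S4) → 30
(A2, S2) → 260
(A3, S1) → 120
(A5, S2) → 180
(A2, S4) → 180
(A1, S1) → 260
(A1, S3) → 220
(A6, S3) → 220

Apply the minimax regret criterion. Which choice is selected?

Column bests: S1=310, S2=260, S3=240, S4=280, S5=350.
A1 regrets: 50, 180, 20, 220, 0 → max 220
A2 regrets: 30, 0, 240, 100, 120 → max 240
A3 regrets: 190, 240, 0, 90, 180 → max 240
A4 regrets: 0, 220, 50, 250, 320 → max 320
A5 regrets: 60, 80, 140, 0, 310 → max 310
A6 regrets: 90, 260, 20, 40, 260 → max 260
Smallest max regret = 220 → A1.

A1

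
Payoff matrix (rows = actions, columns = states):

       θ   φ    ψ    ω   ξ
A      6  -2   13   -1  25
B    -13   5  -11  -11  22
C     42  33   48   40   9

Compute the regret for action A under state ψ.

Best payoff under ψ is 48.
Regret = 48 − 13 = 35.

35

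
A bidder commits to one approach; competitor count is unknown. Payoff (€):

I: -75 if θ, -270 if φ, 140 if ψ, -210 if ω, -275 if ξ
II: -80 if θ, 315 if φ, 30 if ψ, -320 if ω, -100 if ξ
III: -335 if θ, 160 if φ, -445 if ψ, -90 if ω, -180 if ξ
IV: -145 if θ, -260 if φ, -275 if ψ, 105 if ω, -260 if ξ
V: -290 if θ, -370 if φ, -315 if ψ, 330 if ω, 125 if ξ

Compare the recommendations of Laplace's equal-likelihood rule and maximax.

Row averages: I=-138, II=-31, III=-178, IV=-167, V=-104
Highest average = -31 → II.
Row maxima: I=140, II=315, III=160, IV=105, V=330
Best best-case = 330 → V.

laplace → II; maximax → V (disagree)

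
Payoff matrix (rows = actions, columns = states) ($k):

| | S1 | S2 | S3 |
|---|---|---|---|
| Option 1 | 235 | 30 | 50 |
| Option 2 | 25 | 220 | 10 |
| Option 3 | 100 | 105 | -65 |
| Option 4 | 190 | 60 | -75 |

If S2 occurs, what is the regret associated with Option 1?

Best payoff under S2 is 220.
Regret = 220 − 30 = 190.

190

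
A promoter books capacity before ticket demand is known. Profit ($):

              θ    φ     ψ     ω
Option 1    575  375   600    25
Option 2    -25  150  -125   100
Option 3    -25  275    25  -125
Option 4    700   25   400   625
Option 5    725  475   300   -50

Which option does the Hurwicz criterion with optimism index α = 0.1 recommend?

Option 4

Option 1: 0.1·600 + 0.9·25 = 82.5
Option 2: 0.1·150 + 0.9·(-125) = -97.5
Option 3: 0.1·275 + 0.9·(-125) = -85
Option 4: 0.1·700 + 0.9·25 = 92.5
Option 5: 0.1·725 + 0.9·(-50) = 27.5
Highest Hurwicz score = 92.5 → Option 4.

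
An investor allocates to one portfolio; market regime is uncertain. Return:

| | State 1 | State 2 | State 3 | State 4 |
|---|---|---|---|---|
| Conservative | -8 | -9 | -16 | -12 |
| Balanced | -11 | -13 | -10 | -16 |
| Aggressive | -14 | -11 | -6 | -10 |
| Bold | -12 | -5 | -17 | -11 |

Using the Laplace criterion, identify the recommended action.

Aggressive

Row averages: Conservative=-11.25, Balanced=-12.5, Aggressive=-10.25, Bold=-11.25
Highest average = -10.25 → Aggressive.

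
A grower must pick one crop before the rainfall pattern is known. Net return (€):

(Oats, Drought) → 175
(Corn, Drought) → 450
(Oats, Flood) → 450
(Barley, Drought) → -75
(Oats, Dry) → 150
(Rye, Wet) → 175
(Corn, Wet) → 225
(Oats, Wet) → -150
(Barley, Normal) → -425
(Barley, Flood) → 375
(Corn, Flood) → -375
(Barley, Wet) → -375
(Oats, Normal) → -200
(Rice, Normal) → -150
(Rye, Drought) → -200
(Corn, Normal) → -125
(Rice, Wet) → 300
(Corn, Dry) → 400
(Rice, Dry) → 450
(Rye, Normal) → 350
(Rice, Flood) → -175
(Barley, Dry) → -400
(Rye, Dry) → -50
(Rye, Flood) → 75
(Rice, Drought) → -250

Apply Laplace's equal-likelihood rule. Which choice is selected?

Corn

Row averages: Barley=-180, Rye=70, Corn=115, Oats=85, Rice=35
Highest average = 115 → Corn.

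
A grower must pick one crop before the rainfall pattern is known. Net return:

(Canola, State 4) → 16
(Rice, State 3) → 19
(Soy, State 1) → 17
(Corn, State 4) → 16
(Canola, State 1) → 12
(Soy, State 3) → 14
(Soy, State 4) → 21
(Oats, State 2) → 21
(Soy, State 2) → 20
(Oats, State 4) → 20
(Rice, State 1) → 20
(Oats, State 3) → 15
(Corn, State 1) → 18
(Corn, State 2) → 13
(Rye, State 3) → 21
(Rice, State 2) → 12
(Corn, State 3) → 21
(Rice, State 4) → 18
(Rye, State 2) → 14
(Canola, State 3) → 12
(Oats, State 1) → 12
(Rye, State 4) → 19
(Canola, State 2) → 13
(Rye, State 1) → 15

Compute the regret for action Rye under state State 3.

0

Best payoff under State 3 is 21.
Regret = 21 − 21 = 0.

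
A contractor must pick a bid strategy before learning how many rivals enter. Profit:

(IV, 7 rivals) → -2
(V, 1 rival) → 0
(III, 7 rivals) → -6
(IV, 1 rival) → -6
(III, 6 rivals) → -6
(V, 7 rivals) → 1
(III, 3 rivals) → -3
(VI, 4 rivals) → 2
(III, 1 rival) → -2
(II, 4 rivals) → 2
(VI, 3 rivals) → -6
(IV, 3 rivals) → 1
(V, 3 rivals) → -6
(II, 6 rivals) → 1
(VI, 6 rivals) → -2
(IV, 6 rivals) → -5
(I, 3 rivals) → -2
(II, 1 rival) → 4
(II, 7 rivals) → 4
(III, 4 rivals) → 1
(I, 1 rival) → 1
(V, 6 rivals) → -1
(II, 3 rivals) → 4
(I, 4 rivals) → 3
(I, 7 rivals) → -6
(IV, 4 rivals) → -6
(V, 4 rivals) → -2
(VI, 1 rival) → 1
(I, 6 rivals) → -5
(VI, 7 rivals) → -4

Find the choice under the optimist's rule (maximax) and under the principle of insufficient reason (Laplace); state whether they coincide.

Row maxima: I=3, II=4, III=1, IV=1, V=1, VI=2
Best best-case = 4 → II.
Row averages: I=-1.8, II=3, III=-3.2, IV=-3.6, V=-1.6, VI=-1.8
Highest average = 3 → II.

maximax → II; laplace → II (agree)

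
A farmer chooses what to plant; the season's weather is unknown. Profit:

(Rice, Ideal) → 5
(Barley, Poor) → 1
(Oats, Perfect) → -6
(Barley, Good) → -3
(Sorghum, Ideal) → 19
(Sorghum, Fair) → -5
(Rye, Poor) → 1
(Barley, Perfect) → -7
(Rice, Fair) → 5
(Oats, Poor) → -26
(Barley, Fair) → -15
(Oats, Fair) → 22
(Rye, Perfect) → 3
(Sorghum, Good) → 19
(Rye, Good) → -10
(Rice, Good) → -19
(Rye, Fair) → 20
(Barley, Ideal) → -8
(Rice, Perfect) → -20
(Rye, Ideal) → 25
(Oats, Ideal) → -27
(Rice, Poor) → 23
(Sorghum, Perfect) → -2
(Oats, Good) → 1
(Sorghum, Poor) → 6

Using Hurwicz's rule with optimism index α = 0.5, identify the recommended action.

Rye

Rye: 0.5·25 + 0.5·(-10) = 7.5
Barley: 0.5·1 + 0.5·(-15) = -7
Sorghum: 0.5·19 + 0.5·(-5) = 7
Rice: 0.5·23 + 0.5·(-20) = 1.5
Oats: 0.5·22 + 0.5·(-27) = -2.5
Highest Hurwicz score = 7.5 → Rye.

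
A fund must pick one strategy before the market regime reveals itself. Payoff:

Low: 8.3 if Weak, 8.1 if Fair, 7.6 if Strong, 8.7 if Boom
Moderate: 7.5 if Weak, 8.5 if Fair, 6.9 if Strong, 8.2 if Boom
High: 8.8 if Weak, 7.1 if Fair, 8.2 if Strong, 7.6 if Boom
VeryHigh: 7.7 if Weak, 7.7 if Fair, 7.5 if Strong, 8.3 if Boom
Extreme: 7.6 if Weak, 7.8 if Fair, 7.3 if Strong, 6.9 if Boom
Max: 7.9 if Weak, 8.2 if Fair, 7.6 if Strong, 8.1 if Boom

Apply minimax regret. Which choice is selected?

Low

Column bests: Weak=8.8, Fair=8.5, Strong=8.2, Boom=8.7.
Low regrets: 0.5, 0.4, 0.6, 0.0 → max 0.6
Moderate regrets: 1.3, 0.0, 1.3, 0.5 → max 1.3
High regrets: 0.0, 1.4, 0.0, 1.1 → max 1.4
VeryHigh regrets: 1.1, 0.8, 0.7, 0.4 → max 1.1
Extreme regrets: 1.2, 0.7, 0.9, 1.8 → max 1.8
Max regrets: 0.9, 0.3, 0.6, 0.6 → max 0.9
Smallest max regret = 0.6 → Low.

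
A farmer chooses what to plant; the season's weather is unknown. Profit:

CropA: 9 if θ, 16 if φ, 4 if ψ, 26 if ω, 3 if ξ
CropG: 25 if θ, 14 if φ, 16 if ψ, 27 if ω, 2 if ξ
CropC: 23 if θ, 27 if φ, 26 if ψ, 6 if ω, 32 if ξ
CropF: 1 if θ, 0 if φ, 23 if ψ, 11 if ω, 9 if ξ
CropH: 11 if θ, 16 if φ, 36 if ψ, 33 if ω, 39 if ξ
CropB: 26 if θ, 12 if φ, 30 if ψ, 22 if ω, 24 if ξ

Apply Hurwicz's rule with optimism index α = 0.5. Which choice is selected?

CropA: 0.5·26 + 0.5·3 = 14.5
CropG: 0.5·27 + 0.5·2 = 14.5
CropC: 0.5·32 + 0.5·6 = 19
CropF: 0.5·23 + 0.5·0 = 11.5
CropH: 0.5·39 + 0.5·11 = 25
CropB: 0.5·30 + 0.5·12 = 21
Highest Hurwicz score = 25 → CropH.

CropH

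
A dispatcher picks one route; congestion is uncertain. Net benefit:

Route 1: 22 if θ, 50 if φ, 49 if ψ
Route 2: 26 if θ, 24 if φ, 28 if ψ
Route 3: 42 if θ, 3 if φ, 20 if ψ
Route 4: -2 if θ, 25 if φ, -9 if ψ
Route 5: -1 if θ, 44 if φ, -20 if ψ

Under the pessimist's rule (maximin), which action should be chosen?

Route 2

Row minima: Route 1=22, Route 2=24, Route 3=3, Route 4=-9, Route 5=-20
Best worst-case = 24 → Route 2.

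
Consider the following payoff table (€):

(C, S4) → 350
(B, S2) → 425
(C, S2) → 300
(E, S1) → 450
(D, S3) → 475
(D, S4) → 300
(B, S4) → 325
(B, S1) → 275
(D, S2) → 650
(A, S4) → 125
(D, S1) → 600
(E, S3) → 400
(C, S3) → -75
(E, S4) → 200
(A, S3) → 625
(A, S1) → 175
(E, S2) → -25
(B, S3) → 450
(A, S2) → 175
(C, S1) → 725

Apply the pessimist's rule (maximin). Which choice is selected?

D

Row minima: A=125, B=275, C=-75, D=300, E=-25
Best worst-case = 300 → D.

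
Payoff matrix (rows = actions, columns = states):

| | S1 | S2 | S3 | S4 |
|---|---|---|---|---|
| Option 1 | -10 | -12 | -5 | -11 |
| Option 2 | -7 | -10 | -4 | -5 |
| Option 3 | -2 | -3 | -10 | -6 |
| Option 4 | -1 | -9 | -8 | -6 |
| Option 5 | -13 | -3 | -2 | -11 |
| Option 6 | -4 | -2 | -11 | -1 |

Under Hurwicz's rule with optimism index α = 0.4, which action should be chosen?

Option 1: 0.4·(-5) + 0.6·(-12) = -9.2
Option 2: 0.4·(-4) + 0.6·(-10) = -7.6
Option 3: 0.4·(-2) + 0.6·(-10) = -6.8
Option 4: 0.4·(-1) + 0.6·(-9) = -5.8
Option 5: 0.4·(-2) + 0.6·(-13) = -8.6
Option 6: 0.4·(-1) + 0.6·(-11) = -7
Highest Hurwicz score = -5.8 → Option 4.

Option 4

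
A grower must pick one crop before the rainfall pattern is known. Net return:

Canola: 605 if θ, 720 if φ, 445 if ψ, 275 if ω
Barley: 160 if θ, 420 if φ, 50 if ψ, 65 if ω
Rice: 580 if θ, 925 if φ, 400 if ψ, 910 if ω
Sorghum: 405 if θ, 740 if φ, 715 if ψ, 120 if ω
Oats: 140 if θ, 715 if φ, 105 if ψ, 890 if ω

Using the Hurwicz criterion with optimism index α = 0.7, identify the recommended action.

Rice

Canola: 0.7·720 + 0.3·275 = 586.5
Barley: 0.7·420 + 0.3·50 = 309
Rice: 0.7·925 + 0.3·400 = 767.5
Sorghum: 0.7·740 + 0.3·120 = 554
Oats: 0.7·890 + 0.3·105 = 654.5
Highest Hurwicz score = 767.5 → Rice.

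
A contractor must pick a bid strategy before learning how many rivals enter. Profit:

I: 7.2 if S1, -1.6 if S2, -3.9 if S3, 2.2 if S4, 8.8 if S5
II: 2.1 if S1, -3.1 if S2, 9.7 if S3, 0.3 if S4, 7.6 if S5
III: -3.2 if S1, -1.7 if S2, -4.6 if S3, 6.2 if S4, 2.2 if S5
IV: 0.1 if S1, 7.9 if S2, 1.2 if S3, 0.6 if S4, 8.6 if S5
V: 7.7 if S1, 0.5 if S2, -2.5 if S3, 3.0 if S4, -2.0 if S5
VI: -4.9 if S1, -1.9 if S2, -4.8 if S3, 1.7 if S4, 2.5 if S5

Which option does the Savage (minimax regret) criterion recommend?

Column bests: S1=7.7, S2=7.9, S3=9.7, S4=6.2, S5=8.8.
I regrets: 0.5, 9.5, 13.6, 4.0, 0.0 → max 13.6
II regrets: 5.6, 11.0, 0.0, 5.9, 1.2 → max 11.0
III regrets: 10.9, 9.6, 14.3, 0.0, 6.6 → max 14.3
IV regrets: 7.6, 0.0, 8.5, 5.6, 0.2 → max 8.5
V regrets: 0.0, 7.4, 12.2, 3.2, 10.8 → max 12.2
VI regrets: 12.6, 9.8, 14.5, 4.5, 6.3 → max 14.5
Smallest max regret = 8.5 → IV.

IV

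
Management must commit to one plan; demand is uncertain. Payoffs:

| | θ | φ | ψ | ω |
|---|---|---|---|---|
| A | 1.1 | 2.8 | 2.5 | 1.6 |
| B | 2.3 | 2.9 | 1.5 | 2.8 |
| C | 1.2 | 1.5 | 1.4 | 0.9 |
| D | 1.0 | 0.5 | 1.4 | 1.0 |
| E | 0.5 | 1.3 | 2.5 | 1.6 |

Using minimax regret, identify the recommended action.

B

Column bests: θ=2.3, φ=2.9, ψ=2.5, ω=2.8.
A regrets: 1.2, 0.1, 0.0, 1.2 → max 1.2
B regrets: 0.0, 0.0, 1.0, 0.0 → max 1.0
C regrets: 1.1, 1.4, 1.1, 1.9 → max 1.9
D regrets: 1.3, 2.4, 1.1, 1.8 → max 2.4
E regrets: 1.8, 1.6, 0.0, 1.2 → max 1.8
Smallest max regret = 1.0 → B.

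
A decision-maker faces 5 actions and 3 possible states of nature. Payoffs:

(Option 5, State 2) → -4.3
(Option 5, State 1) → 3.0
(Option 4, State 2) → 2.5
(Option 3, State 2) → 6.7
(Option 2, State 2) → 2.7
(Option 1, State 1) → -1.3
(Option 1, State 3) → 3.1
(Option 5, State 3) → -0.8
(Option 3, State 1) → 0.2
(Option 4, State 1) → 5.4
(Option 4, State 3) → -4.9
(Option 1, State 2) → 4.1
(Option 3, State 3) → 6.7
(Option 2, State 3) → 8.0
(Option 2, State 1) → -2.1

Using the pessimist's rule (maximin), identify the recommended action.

Option 3

Row minima: Option 1=-1.3, Option 2=-2.1, Option 3=0.2, Option 4=-4.9, Option 5=-4.3
Best worst-case = 0.2 → Option 3.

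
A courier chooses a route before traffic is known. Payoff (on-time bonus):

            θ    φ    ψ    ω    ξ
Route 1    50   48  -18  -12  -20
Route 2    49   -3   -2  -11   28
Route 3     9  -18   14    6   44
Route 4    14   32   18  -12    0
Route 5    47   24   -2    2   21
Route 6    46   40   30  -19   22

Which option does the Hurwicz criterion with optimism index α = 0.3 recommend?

Route 5

Route 1: 0.3·50 + 0.7·(-20) = 1
Route 2: 0.3·49 + 0.7·(-11) = 7
Route 3: 0.3·44 + 0.7·(-18) = 0.6
Route 4: 0.3·32 + 0.7·(-12) = 1.2
Route 5: 0.3·47 + 0.7·(-2) = 12.7
Route 6: 0.3·46 + 0.7·(-19) = 0.5
Highest Hurwicz score = 12.7 → Route 5.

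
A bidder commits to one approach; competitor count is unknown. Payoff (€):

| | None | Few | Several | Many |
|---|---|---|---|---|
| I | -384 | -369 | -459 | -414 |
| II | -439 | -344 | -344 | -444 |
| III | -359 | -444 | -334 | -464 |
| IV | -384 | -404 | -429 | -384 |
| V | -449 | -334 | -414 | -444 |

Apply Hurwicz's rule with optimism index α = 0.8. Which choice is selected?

I: 0.8·(-369) + 0.2·(-459) = -387
II: 0.8·(-344) + 0.2·(-444) = -364
III: 0.8·(-334) + 0.2·(-464) = -360
IV: 0.8·(-384) + 0.2·(-429) = -393
V: 0.8·(-334) + 0.2·(-449) = -357
Highest Hurwicz score = -357 → V.

V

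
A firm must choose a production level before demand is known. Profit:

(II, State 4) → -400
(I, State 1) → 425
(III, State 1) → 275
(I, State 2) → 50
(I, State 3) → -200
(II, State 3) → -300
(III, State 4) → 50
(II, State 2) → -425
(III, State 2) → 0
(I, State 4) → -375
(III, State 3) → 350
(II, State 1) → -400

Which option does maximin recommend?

III

Row minima: I=-375, II=-425, III=0
Best worst-case = 0 → III.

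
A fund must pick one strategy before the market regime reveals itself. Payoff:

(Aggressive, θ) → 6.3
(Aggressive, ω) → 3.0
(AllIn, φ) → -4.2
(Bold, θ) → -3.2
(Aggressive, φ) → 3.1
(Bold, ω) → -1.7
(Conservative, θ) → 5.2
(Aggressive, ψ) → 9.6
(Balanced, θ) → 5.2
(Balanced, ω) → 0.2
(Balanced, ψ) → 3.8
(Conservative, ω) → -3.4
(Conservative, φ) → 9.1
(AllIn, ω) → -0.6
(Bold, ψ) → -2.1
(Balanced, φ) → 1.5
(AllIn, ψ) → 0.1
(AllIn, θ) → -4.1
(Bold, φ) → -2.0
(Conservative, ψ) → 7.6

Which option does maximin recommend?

Aggressive

Row minima: Conservative=-3.4, Balanced=0.2, Aggressive=3.0, Bold=-3.2, AllIn=-4.2
Best worst-case = 3.0 → Aggressive.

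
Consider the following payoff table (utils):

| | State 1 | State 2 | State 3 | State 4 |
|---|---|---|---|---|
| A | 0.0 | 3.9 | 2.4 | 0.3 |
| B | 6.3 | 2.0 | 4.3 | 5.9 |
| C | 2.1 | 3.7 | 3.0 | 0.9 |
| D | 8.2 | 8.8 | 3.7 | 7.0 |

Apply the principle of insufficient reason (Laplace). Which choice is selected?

D

Row averages: A=1.65, B=4.625, C=2.425, D=6.925
Highest average = 6.925 → D.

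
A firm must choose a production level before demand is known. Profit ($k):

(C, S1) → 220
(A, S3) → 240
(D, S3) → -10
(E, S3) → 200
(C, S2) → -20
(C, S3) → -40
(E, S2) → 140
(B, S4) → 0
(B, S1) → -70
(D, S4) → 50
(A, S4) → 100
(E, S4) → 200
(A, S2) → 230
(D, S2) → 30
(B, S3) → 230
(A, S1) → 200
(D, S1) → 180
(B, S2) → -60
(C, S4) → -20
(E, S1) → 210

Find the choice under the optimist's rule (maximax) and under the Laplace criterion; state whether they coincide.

Row maxima: A=240, B=230, C=220, D=180, E=210
Best best-case = 240 → A.
Row averages: A=192.5, B=25, C=35, D=62.5, E=187.5
Highest average = 192.5 → A.

maximax → A; laplace → A (agree)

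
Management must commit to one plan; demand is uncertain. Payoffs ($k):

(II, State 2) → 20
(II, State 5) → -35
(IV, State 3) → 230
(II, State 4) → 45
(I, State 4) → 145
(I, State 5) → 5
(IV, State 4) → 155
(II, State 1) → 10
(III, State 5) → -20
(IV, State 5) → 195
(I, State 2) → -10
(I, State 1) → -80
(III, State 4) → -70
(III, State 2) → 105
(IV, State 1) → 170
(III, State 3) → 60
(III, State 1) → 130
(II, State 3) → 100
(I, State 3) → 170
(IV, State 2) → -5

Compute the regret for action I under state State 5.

190

Best payoff under State 5 is 195.
Regret = 195 − 5 = 190.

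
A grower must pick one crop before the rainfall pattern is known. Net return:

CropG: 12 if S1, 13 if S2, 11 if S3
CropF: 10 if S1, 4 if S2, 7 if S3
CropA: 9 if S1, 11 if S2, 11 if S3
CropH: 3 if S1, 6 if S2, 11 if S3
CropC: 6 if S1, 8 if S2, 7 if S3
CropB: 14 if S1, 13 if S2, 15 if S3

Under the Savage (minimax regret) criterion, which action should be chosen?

CropB

Column bests: S1=14, S2=13, S3=15.
CropG regrets: 2, 0, 4 → max 4
CropF regrets: 4, 9, 8 → max 9
CropA regrets: 5, 2, 4 → max 5
CropH regrets: 11, 7, 4 → max 11
CropC regrets: 8, 5, 8 → max 8
CropB regrets: 0, 0, 0 → max 0
Smallest max regret = 0 → CropB.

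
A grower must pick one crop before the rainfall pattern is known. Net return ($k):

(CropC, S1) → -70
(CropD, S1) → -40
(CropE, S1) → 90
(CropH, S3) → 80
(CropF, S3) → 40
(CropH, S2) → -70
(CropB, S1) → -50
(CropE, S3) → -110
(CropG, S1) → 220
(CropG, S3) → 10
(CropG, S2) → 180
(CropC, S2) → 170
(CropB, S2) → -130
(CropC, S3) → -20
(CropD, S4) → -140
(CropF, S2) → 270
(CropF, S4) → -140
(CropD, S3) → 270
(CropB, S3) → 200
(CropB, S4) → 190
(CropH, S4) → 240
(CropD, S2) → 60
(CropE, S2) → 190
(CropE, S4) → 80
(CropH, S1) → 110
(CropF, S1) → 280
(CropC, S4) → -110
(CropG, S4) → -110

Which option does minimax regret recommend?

CropH

Column bests: S1=280, S2=270, S3=270, S4=240.
CropC regrets: 350, 100, 290, 350 → max 350
CropB regrets: 330, 400, 70, 50 → max 400
CropE regrets: 190, 80, 380, 160 → max 380
CropF regrets: 0, 0, 230, 380 → max 380
CropG regrets: 60, 90, 260, 350 → max 350
CropD regrets: 320, 210, 0, 380 → max 380
CropH regrets: 170, 340, 190, 0 → max 340
Smallest max regret = 340 → CropH.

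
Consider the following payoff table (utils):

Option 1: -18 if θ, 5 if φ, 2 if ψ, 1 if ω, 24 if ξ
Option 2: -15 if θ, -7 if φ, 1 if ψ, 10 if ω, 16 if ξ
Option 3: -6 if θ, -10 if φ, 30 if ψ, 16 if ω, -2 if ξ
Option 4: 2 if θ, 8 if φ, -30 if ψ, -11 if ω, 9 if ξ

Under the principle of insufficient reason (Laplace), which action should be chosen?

Option 3

Row averages: Option 1=2.8, Option 2=1, Option 3=5.6, Option 4=-4.4
Highest average = 5.6 → Option 3.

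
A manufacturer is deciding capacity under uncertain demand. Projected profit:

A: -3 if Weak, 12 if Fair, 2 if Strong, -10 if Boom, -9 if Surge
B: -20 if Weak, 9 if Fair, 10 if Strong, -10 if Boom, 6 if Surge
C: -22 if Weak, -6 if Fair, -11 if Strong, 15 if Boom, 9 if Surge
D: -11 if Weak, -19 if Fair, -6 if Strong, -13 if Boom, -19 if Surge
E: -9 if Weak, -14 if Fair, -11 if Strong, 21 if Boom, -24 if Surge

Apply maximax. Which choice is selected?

E

Row maxima: A=12, B=10, C=15, D=-6, E=21
Best best-case = 21 → E.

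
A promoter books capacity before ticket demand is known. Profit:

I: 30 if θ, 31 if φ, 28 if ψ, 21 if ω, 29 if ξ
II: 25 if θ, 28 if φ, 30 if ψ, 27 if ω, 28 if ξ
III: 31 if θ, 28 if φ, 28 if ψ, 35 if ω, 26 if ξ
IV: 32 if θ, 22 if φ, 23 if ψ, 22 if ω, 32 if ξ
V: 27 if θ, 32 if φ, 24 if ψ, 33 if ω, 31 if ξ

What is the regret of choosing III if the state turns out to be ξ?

Best payoff under ξ is 32.
Regret = 32 − 26 = 6.

6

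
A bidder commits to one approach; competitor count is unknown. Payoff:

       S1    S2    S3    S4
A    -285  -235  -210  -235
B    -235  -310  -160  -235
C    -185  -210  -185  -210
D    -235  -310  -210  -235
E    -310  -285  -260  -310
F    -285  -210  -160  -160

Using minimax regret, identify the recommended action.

Column bests: S1=-185, S2=-210, S3=-160, S4=-160.
A regrets: 100, 25, 50, 75 → max 100
B regrets: 50, 100, 0, 75 → max 100
C regrets: 0, 0, 25, 50 → max 50
D regrets: 50, 100, 50, 75 → max 100
E regrets: 125, 75, 100, 150 → max 150
F regrets: 100, 0, 0, 0 → max 100
Smallest max regret = 50 → C.

C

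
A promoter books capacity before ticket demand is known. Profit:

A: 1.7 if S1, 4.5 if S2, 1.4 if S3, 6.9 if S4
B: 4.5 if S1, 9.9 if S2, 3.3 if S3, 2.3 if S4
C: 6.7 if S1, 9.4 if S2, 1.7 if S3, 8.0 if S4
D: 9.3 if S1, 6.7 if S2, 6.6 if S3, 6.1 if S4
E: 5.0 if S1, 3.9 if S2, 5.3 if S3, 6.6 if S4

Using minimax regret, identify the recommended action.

D

Column bests: S1=9.3, S2=9.9, S3=6.6, S4=8.0.
A regrets: 7.6, 5.4, 5.2, 1.1 → max 7.6
B regrets: 4.8, 0.0, 3.3, 5.7 → max 5.7
C regrets: 2.6, 0.5, 4.9, 0.0 → max 4.9
D regrets: 0.0, 3.2, 0.0, 1.9 → max 3.2
E regrets: 4.3, 6.0, 1.3, 1.4 → max 6.0
Smallest max regret = 3.2 → D.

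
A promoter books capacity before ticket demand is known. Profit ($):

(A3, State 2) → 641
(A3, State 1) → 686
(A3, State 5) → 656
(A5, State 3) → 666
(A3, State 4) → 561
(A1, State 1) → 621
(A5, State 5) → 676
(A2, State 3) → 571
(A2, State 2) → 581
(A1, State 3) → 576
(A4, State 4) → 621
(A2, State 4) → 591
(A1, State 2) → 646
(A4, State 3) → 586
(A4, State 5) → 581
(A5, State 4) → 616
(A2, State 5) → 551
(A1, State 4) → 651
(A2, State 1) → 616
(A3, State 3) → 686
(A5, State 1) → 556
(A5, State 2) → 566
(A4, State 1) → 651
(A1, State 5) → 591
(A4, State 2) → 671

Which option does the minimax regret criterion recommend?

Column bests: State 1=686, State 2=671, State 3=686, State 4=651, State 5=676.
A1 regrets: 65, 25, 110, 0, 85 → max 110
A2 regrets: 70, 90, 115, 60, 125 → max 125
A3 regrets: 0, 30, 0, 90, 20 → max 90
A4 regrets: 35, 0, 100, 30, 95 → max 100
A5 regrets: 130, 105, 20, 35, 0 → max 130
Smallest max regret = 90 → A3.

A3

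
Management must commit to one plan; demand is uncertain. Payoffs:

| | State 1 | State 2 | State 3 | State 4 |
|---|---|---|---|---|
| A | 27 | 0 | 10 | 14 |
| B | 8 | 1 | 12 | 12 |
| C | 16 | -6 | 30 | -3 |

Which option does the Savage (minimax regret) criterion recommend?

C

Column bests: State 1=27, State 2=1, State 3=30, State 4=14.
A regrets: 0, 1, 20, 0 → max 20
B regrets: 19, 0, 18, 2 → max 19
C regrets: 11, 7, 0, 17 → max 17
Smallest max regret = 17 → C.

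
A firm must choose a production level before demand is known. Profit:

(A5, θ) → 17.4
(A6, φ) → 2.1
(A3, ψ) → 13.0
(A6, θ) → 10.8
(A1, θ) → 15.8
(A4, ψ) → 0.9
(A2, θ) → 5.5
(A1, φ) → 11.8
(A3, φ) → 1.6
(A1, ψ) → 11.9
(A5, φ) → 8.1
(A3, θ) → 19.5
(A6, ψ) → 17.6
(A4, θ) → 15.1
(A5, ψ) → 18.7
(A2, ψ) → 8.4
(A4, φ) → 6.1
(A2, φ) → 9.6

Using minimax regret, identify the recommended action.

Column bests: θ=19.5, φ=11.8, ψ=18.7.
A1 regrets: 3.7, 0.0, 6.8 → max 6.8
A2 regrets: 14.0, 2.2, 10.3 → max 14.0
A3 regrets: 0.0, 10.2, 5.7 → max 10.2
A4 regrets: 4.4, 5.7, 17.8 → max 17.8
A5 regrets: 2.1, 3.7, 0.0 → max 3.7
A6 regrets: 8.7, 9.7, 1.1 → max 9.7
Smallest max regret = 3.7 → A5.

A5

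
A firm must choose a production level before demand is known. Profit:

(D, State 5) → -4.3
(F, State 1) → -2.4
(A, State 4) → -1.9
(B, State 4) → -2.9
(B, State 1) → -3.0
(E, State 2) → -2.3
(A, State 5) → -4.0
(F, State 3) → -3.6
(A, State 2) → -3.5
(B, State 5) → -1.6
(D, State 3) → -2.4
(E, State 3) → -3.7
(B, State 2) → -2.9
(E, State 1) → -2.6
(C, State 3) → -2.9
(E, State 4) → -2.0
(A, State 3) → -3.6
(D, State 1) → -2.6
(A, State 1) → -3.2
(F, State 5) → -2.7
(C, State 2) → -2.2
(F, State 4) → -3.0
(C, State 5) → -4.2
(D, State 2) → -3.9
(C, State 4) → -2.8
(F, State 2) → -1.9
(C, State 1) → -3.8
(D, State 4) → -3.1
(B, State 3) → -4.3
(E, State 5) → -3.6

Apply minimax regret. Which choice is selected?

Column bests: State 1=-2.4, State 2=-1.9, State 3=-2.4, State 4=-1.9, State 5=-1.6.
A regrets: 0.8, 1.6, 1.2, 0.0, 2.4 → max 2.4
B regrets: 0.6, 1.0, 1.9, 1.0, 0.0 → max 1.9
C regrets: 1.4, 0.3, 0.5, 0.9, 2.6 → max 2.6
D regrets: 0.2, 2.0, 0.0, 1.2, 2.7 → max 2.7
E regrets: 0.2, 0.4, 1.3, 0.1, 2.0 → max 2.0
F regrets: 0.0, 0.0, 1.2, 1.1, 1.1 → max 1.2
Smallest max regret = 1.2 → F.

F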